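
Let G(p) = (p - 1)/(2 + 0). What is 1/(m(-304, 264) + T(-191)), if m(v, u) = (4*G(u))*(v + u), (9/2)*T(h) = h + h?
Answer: -9/190124 ≈ -4.7337e-5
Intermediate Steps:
G(p) = -½ + p/2 (G(p) = (-1 + p)/2 = (-1 + p)*(½) = -½ + p/2)
T(h) = 4*h/9 (T(h) = 2*(h + h)/9 = 2*(2*h)/9 = 4*h/9)
m(v, u) = (-2 + 2*u)*(u + v) (m(v, u) = (4*(-½ + u/2))*(v + u) = (-2 + 2*u)*(u + v))
1/(m(-304, 264) + T(-191)) = 1/(2*(-1 + 264)*(264 - 304) + (4/9)*(-191)) = 1/(2*263*(-40) - 764/9) = 1/(-21040 - 764/9) = 1/(-190124/9) = -9/190124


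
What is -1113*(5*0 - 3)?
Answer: 3339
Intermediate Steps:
-1113*(5*0 - 3) = -1113*(0 - 3) = -1113*(-3) = -371*(-9) = 3339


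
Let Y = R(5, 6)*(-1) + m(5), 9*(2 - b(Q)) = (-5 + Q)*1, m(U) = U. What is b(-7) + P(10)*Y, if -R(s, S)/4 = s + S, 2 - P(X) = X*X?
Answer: -14396/3 ≈ -4798.7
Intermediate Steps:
P(X) = 2 - X² (P(X) = 2 - X*X = 2 - X²)
R(s, S) = -4*S - 4*s (R(s, S) = -4*(s + S) = -4*(S + s) = -4*S - 4*s)
b(Q) = 23/9 - Q/9 (b(Q) = 2 - (-5 + Q)/9 = 2 + (5/9 - Q/9) = 23/9 - Q/9)
Y = 49 (Y = (-4*6 - 4*5)*(-1) + 5 = (-24 - 20)*(-1) + 5 = -44*(-1) + 5 = 44 + 5 = 49)
b(-7) + P(10)*Y = (23/9 - ⅑*(-7)) + (2 - 1*10²)*49 = (23/9 + 7/9) + (2 - 1*100)*49 = 10/3 + (2 - 100)*49 = 10/3 - 98*49 = 10/3 - 4802 = -14396/3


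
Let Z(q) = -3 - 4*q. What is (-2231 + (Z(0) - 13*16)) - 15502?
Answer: -17944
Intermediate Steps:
(-2231 + (Z(0) - 13*16)) - 15502 = (-2231 + ((-3 - 4*0) - 13*16)) - 15502 = (-2231 + ((-3 + 0) - 208)) - 15502 = (-2231 + (-3 - 208)) - 15502 = (-2231 - 211) - 15502 = -2442 - 15502 = -17944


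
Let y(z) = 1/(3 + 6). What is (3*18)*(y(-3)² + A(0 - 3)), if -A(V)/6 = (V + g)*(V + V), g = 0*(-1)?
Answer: -17494/3 ≈ -5831.3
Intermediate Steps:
g = 0
y(z) = ⅑ (y(z) = 1/9 = ⅑)
A(V) = -12*V² (A(V) = -6*(V + 0)*(V + V) = -6*V*2*V = -12*V²)
(3*18)*(y(-3)² + A(0 - 3)) = (3*18)*((⅑)² - 12*(0 - 3)²) = 54*(1/81 - 12*(-3)²) = 54*(1/81 - 12*9) = 54*(1/81 - 108) = 54*(-8747/81) = -17494/3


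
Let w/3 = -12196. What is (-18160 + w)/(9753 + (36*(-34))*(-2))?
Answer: -54748/12201 ≈ -4.4872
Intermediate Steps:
w = -36588 (w = 3*(-12196) = -36588)
(-18160 + w)/(9753 + (36*(-34))*(-2)) = (-18160 - 36588)/(9753 + (36*(-34))*(-2)) = -54748/(9753 - 1224*(-2)) = -54748/(9753 + 2448) = -54748/12201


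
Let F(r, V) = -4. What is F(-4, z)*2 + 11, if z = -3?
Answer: 3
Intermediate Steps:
F(-4, z)*2 + 11 = -4*2 + 11 = -8 + 11 = 3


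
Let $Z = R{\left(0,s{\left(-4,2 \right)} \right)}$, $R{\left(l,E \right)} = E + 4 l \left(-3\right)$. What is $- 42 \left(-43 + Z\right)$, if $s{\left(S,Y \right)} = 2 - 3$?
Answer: $1848$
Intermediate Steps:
$s{\left(S,Y \right)} = -1$
$R{\left(l,E \right)} = E - 12 l$
$Z = -1$ ($Z = -1 - 0 = -1 + 0 = -1$)
$- 42 \left(-43 + Z\right) = - 42 \left(-43 - 1\right) = \left(-42\right) \left(-44\right) = 1848$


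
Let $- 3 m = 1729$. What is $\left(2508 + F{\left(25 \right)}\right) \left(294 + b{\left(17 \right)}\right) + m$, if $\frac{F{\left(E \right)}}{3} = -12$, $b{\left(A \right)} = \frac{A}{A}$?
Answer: $\frac{2185991}{3} \approx 7.2866 \cdot 10^{5}$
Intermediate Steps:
$m = - \frac{1729}{3}$ ($m = \left(- \frac{1}{3}\right) 1729 = - \frac{1729}{3} \approx -576.33$)
$b{\left(A \right)} = 1$
$F{\left(E \right)} = -36$ ($F{\left(E \right)} = 3 \left(-12\right) = -36$)
$\left(2508 + F{\left(25 \right)}\right) \left(294 + b{\left(17 \right)}\right) + m = \left(2508 - 36\right) \left(294 + 1\right) - \frac{1729}{3} = 2472 \cdot 295 - \frac{1729}{3} = 729240 - \frac{1729}{3} = \frac{2185991}{3}$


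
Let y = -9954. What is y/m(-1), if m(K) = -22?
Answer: 4977/11 ≈ 452.45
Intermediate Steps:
y/m(-1) = -9954/(-22) = -9954*(-1/22) = 4977/11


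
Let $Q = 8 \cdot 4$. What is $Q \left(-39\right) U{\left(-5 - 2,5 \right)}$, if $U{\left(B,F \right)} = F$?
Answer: $-6240$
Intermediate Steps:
$Q = 32$
$Q \left(-39\right) U{\left(-5 - 2,5 \right)} = 32 \left(-39\right) 5 = \left(-1248\right) 5 = -6240$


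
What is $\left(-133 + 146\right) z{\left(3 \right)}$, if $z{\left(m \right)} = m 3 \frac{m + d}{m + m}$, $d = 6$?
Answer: $\frac{351}{2} \approx 175.5$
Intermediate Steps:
$z{\left(m \right)} = 9 + \frac{3 m}{2}$ ($z{\left(m \right)} = m 3 \frac{m + 6}{m + m} = 3 m \frac{6 + m}{2 m} = 9 + \frac{3 m}{2}$)
$\left(-133 + 146\right) z{\left(3 \right)} = \left(-133 + 146\right) \left(9 + \frac{3}{2} \cdot 3\right) = 13 \left(9 + \frac{9}{2}\right) = 13 \cdot \frac{27}{2} = \frac{351}{2}$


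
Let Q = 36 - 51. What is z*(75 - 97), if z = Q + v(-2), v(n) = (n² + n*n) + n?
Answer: 198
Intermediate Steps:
v(n) = n + 2*n² (v(n) = (n² + n²) + n = 2*n² + n = n + 2*n²)
Q = -15
z = -9 (z = -15 - 2*(1 + 2*(-2)) = -15 - 2*(1 - 4) = -15 - 2*(-3) = -15 + 6 = -9)
z*(75 - 97) = -9*(75 - 97) = -9*(-22) = 198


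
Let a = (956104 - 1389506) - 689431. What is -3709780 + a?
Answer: -4832613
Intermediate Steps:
a = -1122833 (a = -433402 - 689431 = -1122833)
-3709780 + a = -3709780 - 1122833 = -4832613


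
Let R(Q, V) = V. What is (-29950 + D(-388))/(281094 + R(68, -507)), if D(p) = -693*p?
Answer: 238934/280587 ≈ 0.85155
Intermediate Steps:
(-29950 + D(-388))/(281094 + R(68, -507)) = (-29950 - 693*(-388))/(281094 - 507) = (-29950 + 268884)/280587 = 238934*(1/280587) = 238934/280587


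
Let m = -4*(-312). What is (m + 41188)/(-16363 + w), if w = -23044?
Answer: -42436/39407 ≈ -1.0769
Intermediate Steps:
m = 1248
(m + 41188)/(-16363 + w) = (1248 + 41188)/(-16363 - 23044) = 42436/(-39407) = 42436*(-1/39407) = -42436/39407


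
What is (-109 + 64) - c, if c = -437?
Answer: 392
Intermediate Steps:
(-109 + 64) - c = (-109 + 64) - 1*(-437) = -45 + 437 = 392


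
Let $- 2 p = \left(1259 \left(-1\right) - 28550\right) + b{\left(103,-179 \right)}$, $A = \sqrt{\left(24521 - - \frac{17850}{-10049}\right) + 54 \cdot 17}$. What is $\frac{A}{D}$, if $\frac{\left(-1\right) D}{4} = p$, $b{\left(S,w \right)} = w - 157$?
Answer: $- \frac{\sqrt{2568711924389}}{605854210} \approx -0.0026454$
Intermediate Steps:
$b{\left(S,w \right)} = -157 + w$
$A = \frac{\sqrt{2568711924389}}{10049}$ ($A = \sqrt{\left(24521 - \left(-17850\right) \left(- \frac{1}{10049}\right)\right) + 918} = \sqrt{\left(24521 - \frac{17850}{10049}\right) + 918} = \sqrt{\frac{246393679}{10049} + 918} = \sqrt{\frac{255618661}{10049}} = \frac{\sqrt{2568711924389}}{10049} \approx 159.49$)
$p = \frac{30145}{2}$ ($p = - \frac{\left(1259 \left(-1\right) - 28550\right) - 336}{2} = - \frac{\left(-1259 - 28550\right) - 336}{2} = - \frac{-29809 - 336}{2} = \left(- \frac{1}{2}\right) \left(-30145\right) = \frac{30145}{2} \approx 15073.0$)
$D = -60290$ ($D = \left(-4\right) \frac{30145}{2} = -60290$)
$\frac{A}{D} = \frac{\frac{1}{10049} \sqrt{2568711924389}}{-60290} = \frac{\sqrt{2568711924389}}{10049} \left(- \frac{1}{60290}\right) = - \frac{\sqrt{2568711924389}}{605854210}$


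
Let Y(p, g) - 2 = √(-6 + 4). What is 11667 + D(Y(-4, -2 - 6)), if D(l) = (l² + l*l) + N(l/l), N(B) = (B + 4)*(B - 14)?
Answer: 11606 + 8*I*√2 ≈ 11606.0 + 11.314*I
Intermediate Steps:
N(B) = (-14 + B)*(4 + B) (N(B) = (4 + B)*(-14 + B) = (-14 + B)*(4 + B))
Y(p, g) = 2 + I*√2 (Y(p, g) = 2 + √(-6 + 4) = 2 + √(-2) = 2 + I*√2)
D(l) = -65 + 2*l² (D(l) = (l² + l*l) + (-56 + (l/l)² - 10*l/l) = (l² + l²) + (-56 + 1² - 10*1) = 2*l² + (-56 + 1 - 10) = 2*l² - 65 = -65 + 2*l²)
11667 + D(Y(-4, -2 - 6)) = 11667 + (-65 + 2*(2 + I*√2)²) = 11602 + 2*(2 + I*√2)²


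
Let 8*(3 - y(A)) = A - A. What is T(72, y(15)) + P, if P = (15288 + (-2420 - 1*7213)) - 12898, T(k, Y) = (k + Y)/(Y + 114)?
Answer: -282452/39 ≈ -7242.4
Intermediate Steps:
y(A) = 3 (y(A) = 3 - (A - A)/8 = 3 - ⅛*0 = 3 + 0 = 3)
T(k, Y) = (Y + k)/(114 + Y)
P = -7243 (P = (15288 + (-2420 - 7213)) - 12898 = (15288 - 9633) - 12898 = 5655 - 12898 = -7243)
T(72, y(15)) + P = (3 + 72)/(114 + 3) - 7243 = 75/117 - 7243 = (1/117)*75 - 7243 = 25/39 - 7243 = -282452/39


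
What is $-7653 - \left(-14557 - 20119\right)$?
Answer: $27023$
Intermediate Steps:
$-7653 - \left(-14557 - 20119\right) = -7653 - -34676 = -7653 + 34676 = 27023$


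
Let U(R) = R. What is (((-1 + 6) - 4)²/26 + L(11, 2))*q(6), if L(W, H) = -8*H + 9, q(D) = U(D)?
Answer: -543/13 ≈ -41.769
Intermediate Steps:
q(D) = D
L(W, H) = 9 - 8*H
(((-1 + 6) - 4)²/26 + L(11, 2))*q(6) = (((-1 + 6) - 4)²/26 + (9 - 8*2))*6 = ((5 - 4)²*(1/26) + (9 - 16))*6 = (1²*(1/26) - 7)*6 = (1*(1/26) - 7)*6 = (1/26 - 7)*6 = -181/26*6 = -543/13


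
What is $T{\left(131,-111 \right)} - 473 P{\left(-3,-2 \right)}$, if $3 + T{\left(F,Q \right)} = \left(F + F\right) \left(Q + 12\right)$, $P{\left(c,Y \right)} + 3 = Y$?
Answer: $-23576$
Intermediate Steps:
$P{\left(c,Y \right)} = -3 + Y$
$T{\left(F,Q \right)} = -3 + 2 F \left(12 + Q\right)$ ($T{\left(F,Q \right)} = -3 + \left(F + F\right) \left(Q + 12\right) = -3 + 2 F \left(12 + Q\right)$)
$T{\left(131,-111 \right)} - 473 P{\left(-3,-2 \right)} = \left(-3 + 24 \cdot 131 + 2 \cdot 131 \left(-111\right)\right) - 473 \left(-3 - 2\right) = \left(-3 + 3144 - 29082\right) - -2365 = -25941 + 2365 = -23576$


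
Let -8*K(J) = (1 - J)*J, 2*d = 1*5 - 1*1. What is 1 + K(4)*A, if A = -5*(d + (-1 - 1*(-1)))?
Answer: -14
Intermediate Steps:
d = 2 (d = (1*5 - 1*1)/2 = (5 - 1)/2 = (½)*4 = 2)
K(J) = -J*(1 - J)/8 (K(J) = -(1 - J)*J/8 = -J*(1 - J)/8)
A = -10 (A = -5*(2 + (-1 - 1*(-1))) = -5*(2 + (-1 + 1)) = -5*(2 + 0) = -5*2 = -10)
1 + K(4)*A = 1 + ((⅛)*4*(-1 + 4))*(-10) = 1 + ((⅛)*4*3)*(-10) = 1 + (3/2)*(-10) = 1 - 15 = -14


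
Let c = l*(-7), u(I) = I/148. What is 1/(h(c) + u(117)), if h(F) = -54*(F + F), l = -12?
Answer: -148/1342539 ≈ -0.00011024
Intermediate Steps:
u(I) = I/148 (u(I) = I*(1/148) = I/148)
c = 84 (c = -12*(-7) = 84)
h(F) = -108*F
1/(h(c) + u(117)) = 1/(-108*84 + (1/148)*117) = 1/(-9072 + 117/148) = 1/(-1342539/148) = -148/1342539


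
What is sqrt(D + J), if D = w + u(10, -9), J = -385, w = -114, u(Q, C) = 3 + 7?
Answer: I*sqrt(489) ≈ 22.113*I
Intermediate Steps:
u(Q, C) = 10
D = -104 (D = -114 + 10 = -104)
sqrt(D + J) = sqrt(-104 - 385) = sqrt(-489) = I*sqrt(489)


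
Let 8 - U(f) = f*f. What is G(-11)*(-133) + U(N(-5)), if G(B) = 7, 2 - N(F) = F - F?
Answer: -927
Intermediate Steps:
N(F) = 2 (N(F) = 2 - (F - F) = 2 - 1*0 = 2 + 0 = 2)
U(f) = 8 - f² (U(f) = 8 - f*f = 8 - f²)
G(-11)*(-133) + U(N(-5)) = 7*(-133) + (8 - 1*2²) = -931 + (8 - 1*4) = -931 + (8 - 4) = -931 + 4 = -927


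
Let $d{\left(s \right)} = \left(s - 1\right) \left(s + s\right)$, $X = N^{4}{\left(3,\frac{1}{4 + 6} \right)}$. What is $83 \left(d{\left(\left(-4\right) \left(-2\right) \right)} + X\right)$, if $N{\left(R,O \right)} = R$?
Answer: $16019$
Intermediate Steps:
$X = 81$ ($X = 3^{4} = 81$)
$d{\left(s \right)} = 2 s \left(-1 + s\right)$ ($d{\left(s \right)} = \left(-1 + s\right) 2 s = 2 s \left(-1 + s\right)$)
$83 \left(d{\left(\left(-4\right) \left(-2\right) \right)} + X\right) = 83 \left(2 \left(\left(-4\right) \left(-2\right)\right) \left(-1 - -8\right) + 81\right) = 83 \left(2 \cdot 8 \left(-1 + 8\right) + 81\right) = 83 \left(2 \cdot 8 \cdot 7 + 81\right) = 83 \left(112 + 81\right) = 83 \cdot 193 = 16019$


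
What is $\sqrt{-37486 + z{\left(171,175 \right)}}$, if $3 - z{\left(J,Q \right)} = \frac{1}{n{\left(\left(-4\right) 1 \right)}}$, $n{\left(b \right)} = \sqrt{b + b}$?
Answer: $\frac{\sqrt{-149932 + i \sqrt{2}}}{2} \approx 0.00091308 + 193.61 i$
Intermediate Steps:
$n{\left(b \right)} = \sqrt{2} \sqrt{b}$ ($n{\left(b \right)} = \sqrt{2 b} = \sqrt{2} \sqrt{b}$)
$z{\left(J,Q \right)} = 3 + \frac{i \sqrt{2}}{4}$ ($z{\left(J,Q \right)} = 3 - \frac{1}{\sqrt{2} \sqrt{\left(-4\right) 1}} = 3 - \frac{1}{\sqrt{2} \sqrt{-4}} = 3 - \frac{1}{\sqrt{2} \cdot 2 i} = 3 - \frac{1}{2 i \sqrt{2}} = 3 - - \frac{i \sqrt{2}}{4} = 3 + \frac{i \sqrt{2}}{4}$)
$\sqrt{-37486 + z{\left(171,175 \right)}} = \sqrt{-37486 + \left(3 + \frac{i \sqrt{2}}{4}\right)} = \sqrt{-37483 + \frac{i \sqrt{2}}{4}}$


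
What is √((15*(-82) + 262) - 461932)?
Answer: 10*I*√4629 ≈ 680.37*I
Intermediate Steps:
√((15*(-82) + 262) - 461932) = √((-1230 + 262) - 461932) = √(-968 - 461932) = √(-462900) = 10*I*√4629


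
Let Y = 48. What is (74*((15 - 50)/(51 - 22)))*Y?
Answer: -124320/29 ≈ -4286.9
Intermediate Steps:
(74*((15 - 50)/(51 - 22)))*Y = (74*((15 - 50)/(51 - 22)))*48 = (74*(-35/29))*48 = -2590/29*48 = -124320/29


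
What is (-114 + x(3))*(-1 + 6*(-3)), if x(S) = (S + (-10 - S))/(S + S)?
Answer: 6593/3 ≈ 2197.7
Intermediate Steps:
x(S) = -5/S (x(S) = -10*1/(2*S) = -5/S)
(-114 + x(3))*(-1 + 6*(-3)) = (-114 - 5/3)*(-1 + 6*(-3)) = (-114 - 5*1/3)*(-1 - 18) = (-114 - 5/3)*(-19) = -347/3*(-19) = 6593/3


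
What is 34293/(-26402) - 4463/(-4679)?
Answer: -42624821/123534958 ≈ -0.34504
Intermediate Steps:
34293/(-26402) - 4463/(-4679) = 34293*(-1/26402) - 4463*(-1/4679) = -34293/26402 + 4463/4679 = -42624821/123534958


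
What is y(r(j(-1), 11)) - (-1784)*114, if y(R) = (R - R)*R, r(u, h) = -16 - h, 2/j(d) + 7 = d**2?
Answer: 203376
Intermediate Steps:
j(d) = 2/(-7 + d**2)
y(R) = 0 (y(R) = 0*R = 0)
y(r(j(-1), 11)) - (-1784)*114 = 0 - (-1784)*114 = 0 - 1*(-203376) = 0 + 203376 = 203376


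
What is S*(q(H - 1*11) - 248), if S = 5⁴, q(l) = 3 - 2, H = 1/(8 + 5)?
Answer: -154375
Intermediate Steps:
H = 1/13 ≈ 0.076923
q(l) = 1
S = 625
S*(q(H - 1*11) - 248) = 625*(1 - 248) = 625*(-247) = -154375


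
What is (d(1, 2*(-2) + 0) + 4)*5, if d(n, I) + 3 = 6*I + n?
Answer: -110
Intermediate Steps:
d(n, I) = -3 + n + 6*I (d(n, I) = -3 + (6*I + n) = -3 + (n + 6*I) = -3 + n + 6*I)
(d(1, 2*(-2) + 0) + 4)*5 = ((-3 + 1 + 6*(2*(-2) + 0)) + 4)*5 = ((-3 + 1 + 6*(-4 + 0)) + 4)*5 = ((-3 + 1 + 6*(-4)) + 4)*5 = ((-3 + 1 - 24) + 4)*5 = (-26 + 4)*5 = -22*5 = -110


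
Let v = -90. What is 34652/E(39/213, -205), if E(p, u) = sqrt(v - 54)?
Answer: -8663*I/3 ≈ -2887.7*I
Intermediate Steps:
E(p, u) = 12*I (E(p, u) = sqrt(-90 - 54) = sqrt(-144) = 12*I)
34652/E(39/213, -205) = 34652/((12*I)) = 34652*(-I/12) = -8663*I/3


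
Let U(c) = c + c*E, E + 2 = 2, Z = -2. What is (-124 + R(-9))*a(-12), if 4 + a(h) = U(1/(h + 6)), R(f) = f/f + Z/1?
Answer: 3125/6 ≈ 520.83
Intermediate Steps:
E = 0 (E = -2 + 2 = 0)
R(f) = -1 (R(f) = f/f - 2/1 = 1 - 2*1 = 1 - 2 = -1)
U(c) = c (U(c) = c + c*0 = c + 0 = c)
a(h) = -4 + 1/(6 + h) (a(h) = -4 + 1/(h + 6) = -4 + 1/(6 + h))
(-124 + R(-9))*a(-12) = (-124 - 1)*((-23 - 4*(-12))/(6 - 12)) = -125*(-23 + 48)/(-6) = -(-125)*25/6 = -125*(-25/6) = 3125/6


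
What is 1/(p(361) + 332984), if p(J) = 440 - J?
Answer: 1/333063 ≈ 3.0024e-6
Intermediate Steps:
1/(p(361) + 332984) = 1/((440 - 1*361) + 332984) = 1/((440 - 361) + 332984) = 1/(79 + 332984) = 1/333063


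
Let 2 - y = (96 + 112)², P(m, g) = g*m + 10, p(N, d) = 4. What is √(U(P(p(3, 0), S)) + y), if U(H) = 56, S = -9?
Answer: I*√43206 ≈ 207.86*I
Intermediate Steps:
P(m, g) = 10 + g*m
y = -43262 (y = 2 - (96 + 112)² = 2 - 1*208² = 2 - 1*43264 = 2 - 43264 = -43262)
√(U(P(p(3, 0), S)) + y) = √(56 - 43262) = √(-43206) = I*√43206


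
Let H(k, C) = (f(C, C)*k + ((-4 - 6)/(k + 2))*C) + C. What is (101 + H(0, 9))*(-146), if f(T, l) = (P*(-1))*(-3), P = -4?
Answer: -9490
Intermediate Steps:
f(T, l) = -12 (f(T, l) = -4*(-1)*(-3) = 4*(-3) = -12)
H(k, C) = C - 12*k - 10*C/(2 + k) (H(k, C) = (-12*k + ((-4 - 6)/(k + 2))*C) + C = (-12*k + (-10/(2 + k))*C) + C = (-12*k - 10*C/(2 + k)) + C = C - 12*k - 10*C/(2 + k))
(101 + H(0, 9))*(-146) = (101 + (-24*0 - 12*0² - 8*9 + 9*0)/(2 + 0))*(-146) = (101 + (0 - 12*0 - 72 + 0)/2)*(-146) = (101 + (0 + 0 - 72 + 0)/2)*(-146) = (101 + (½)*(-72))*(-146) = (101 - 36)*(-146) = 65*(-146) = -9490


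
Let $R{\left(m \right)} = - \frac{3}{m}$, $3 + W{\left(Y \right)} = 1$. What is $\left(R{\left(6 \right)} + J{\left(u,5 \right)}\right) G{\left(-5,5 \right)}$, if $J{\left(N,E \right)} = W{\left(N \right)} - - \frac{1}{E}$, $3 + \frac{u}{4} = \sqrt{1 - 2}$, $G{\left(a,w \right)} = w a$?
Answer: $\frac{115}{2} \approx 57.5$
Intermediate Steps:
$W{\left(Y \right)} = -2$ ($W{\left(Y \right)} = -3 + 1 = -2$)
$G{\left(a,w \right)} = a w$
$u = -12 + 4 i$ ($u = -12 + 4 \sqrt{1 - 2} = -12 + 4 \sqrt{-1} = -12 + 4 i \approx -12.0 + 4.0 i$)
$J{\left(N,E \right)} = -2 + \frac{1}{E}$ ($J{\left(N,E \right)} = -2 - - \frac{1}{E} = -2 + \frac{1}{E}$)
$\left(R{\left(6 \right)} + J{\left(u,5 \right)}\right) G{\left(-5,5 \right)} = \left(- \frac{3}{6} - \left(2 - \frac{1}{5}\right)\right) \left(\left(-5\right) 5\right) = \left(\left(-3\right) \frac{1}{6} + \left(-2 + \frac{1}{5}\right)\right) \left(-25\right) = \left(- \frac{1}{2} - \frac{9}{5}\right) \left(-25\right) = \left(- \frac{23}{10}\right) \left(-25\right) = \frac{115}{2}$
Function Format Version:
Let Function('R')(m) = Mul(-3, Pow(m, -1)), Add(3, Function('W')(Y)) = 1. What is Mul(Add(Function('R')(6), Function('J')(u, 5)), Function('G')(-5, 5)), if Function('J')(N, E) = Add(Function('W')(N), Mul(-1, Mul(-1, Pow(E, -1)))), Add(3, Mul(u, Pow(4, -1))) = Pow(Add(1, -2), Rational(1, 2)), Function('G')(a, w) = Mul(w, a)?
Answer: Rational(115, 2) ≈ 57.500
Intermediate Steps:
Function('W')(Y) = -2 (Function('W')(Y) = Add(-3, 1) = -2)
Function('G')(a, w) = Mul(a, w)
u = Add(-12, Mul(4, I)) (u = Add(-12, Mul(4, Pow(Add(1, -2), Rational(1, 2)))) = Add(-12, Mul(4, Pow(-1, Rational(1, 2)))) = Add(-12, Mul(4, I)) ≈ Add(-12.000, Mul(4.0000, I)))
Function('J')(N, E) = Add(-2, Pow(E, -1)) (Function('J')(N, E) = Add(-2, Mul(-1, Mul(-1, Pow(E, -1)))) = Add(-2, Pow(E, -1)))
Mul(Add(Function('R')(6), Function('J')(u, 5)), Function('G')(-5, 5)) = Mul(Add(Mul(-3, Pow(6, -1)), Add(-2, Pow(5, -1))), Mul(-5, 5)) = Mul(Add(Mul(-3, Rational(1, 6)), Add(-2, Rational(1, 5))), -25) = Mul(Add(Rational(-1, 2), Rational(-9, 5)), -25) = Mul(Rational(-23, 10), -25) = Rational(115, 2)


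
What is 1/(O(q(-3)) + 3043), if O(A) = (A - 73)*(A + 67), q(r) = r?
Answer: -1/1821 ≈ -0.00054915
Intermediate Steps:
O(A) = (-73 + A)*(67 + A)
1/(O(q(-3)) + 3043) = 1/((-4891 + (-3)² - 6*(-3)) + 3043) = 1/((-4891 + 9 + 18) + 3043) = 1/(-4864 + 3043) = 1/(-1821) = -1/1821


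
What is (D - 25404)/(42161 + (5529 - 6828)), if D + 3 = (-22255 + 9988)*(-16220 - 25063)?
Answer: 253196577/20431 ≈ 12393.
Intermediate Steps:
D = 506418558 (D = -3 + (-22255 + 9988)*(-16220 - 25063) = -3 - 12267*(-41283) = -3 + 506418561 = 506418558)
(D - 25404)/(42161 + (5529 - 6828)) = (506418558 - 25404)/(42161 + (5529 - 6828)) = 506393154/(42161 - 1299) = 506393154/40862 = 506393154*(1/40862) = 253196577/20431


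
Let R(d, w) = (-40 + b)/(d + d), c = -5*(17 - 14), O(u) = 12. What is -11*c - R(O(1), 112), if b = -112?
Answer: 514/3 ≈ 171.33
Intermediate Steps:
c = -15 (c = -5*3 = -15)
R(d, w) = -76/d (R(d, w) = (-40 - 112)/(d + d) = -152*1/(2*d) = -76/d)
-11*c - R(O(1), 112) = -11*(-15) - (-76)/12 = 165 - (-76)/12 = 165 - 1*(-19/3) = 165 + 19/3 = 514/3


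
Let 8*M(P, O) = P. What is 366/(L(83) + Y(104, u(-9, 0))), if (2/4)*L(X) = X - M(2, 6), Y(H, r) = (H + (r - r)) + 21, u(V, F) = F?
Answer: 732/581 ≈ 1.2599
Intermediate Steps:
M(P, O) = P/8
Y(H, r) = 21 + H (Y(H, r) = (H + 0) + 21 = H + 21 = 21 + H)
L(X) = -½ + 2*X (L(X) = 2*(X - 2/8) = 2*(X - 1*¼) = 2*(X - ¼) = 2*(-¼ + X) = -½ + 2*X)
366/(L(83) + Y(104, u(-9, 0))) = 366/((-½ + 2*83) + (21 + 104)) = 366/((-½ + 166) + 125) = 366/(331/2 + 125) = 366/(581/2) = 366*(2/581) = 732/581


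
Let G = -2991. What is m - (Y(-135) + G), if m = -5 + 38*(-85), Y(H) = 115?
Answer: -359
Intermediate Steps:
m = -3235 (m = -5 - 3230 = -3235)
m - (Y(-135) + G) = -3235 - (115 - 2991) = -3235 - 1*(-2876) = -3235 + 2876 = -359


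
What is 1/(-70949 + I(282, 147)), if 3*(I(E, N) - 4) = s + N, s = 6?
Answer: -1/70894 ≈ -1.4106e-5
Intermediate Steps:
I(E, N) = 6 + N/3 (I(E, N) = 4 + (6 + N)/3 = 4 + (2 + N/3) = 6 + N/3)
1/(-70949 + I(282, 147)) = 1/(-70949 + (6 + (⅓)*147)) = 1/(-70949 + (6 + 49)) = 1/(-70949 + 55) = 1/(-70894) = -1/70894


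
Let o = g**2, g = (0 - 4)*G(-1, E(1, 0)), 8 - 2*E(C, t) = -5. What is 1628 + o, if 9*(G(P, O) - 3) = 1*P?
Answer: 142684/81 ≈ 1761.5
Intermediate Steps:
E(C, t) = 13/2 (E(C, t) = 4 - 1/2*(-5) = 4 + 5/2 = 13/2)
G(P, O) = 3 + P/9 (G(P, O) = 3 + (1*P)/9 = 3 + P/9)
g = -104/9 (g = (0 - 4)*(3 + (1/9)*(-1)) = -4*(3 - 1/9) = -4*26/9 = -104/9 ≈ -11.556)
o = 10816/81 (o = (-104/9)**2 = 10816/81 ≈ 133.53)
1628 + o = 1628 + 10816/81 = 142684/81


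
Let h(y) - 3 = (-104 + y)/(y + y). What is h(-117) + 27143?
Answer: 488645/18 ≈ 27147.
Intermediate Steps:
h(y) = 3 + (-104 + y)/(2*y) (h(y) = 3 + (-104 + y)/(y + y) = 3 + (-104 + y)/((2*y)) = 3 + (-104 + y)*(1/(2*y)) = 3 + (-104 + y)/(2*y))
h(-117) + 27143 = (7/2 - 52/(-117)) + 27143 = (7/2 - 52*(-1/117)) + 27143 = (7/2 + 4/9) + 27143 = 71/18 + 27143 = 488645/18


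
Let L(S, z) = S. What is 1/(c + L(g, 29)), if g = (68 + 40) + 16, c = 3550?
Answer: 1/3674 ≈ 0.00027218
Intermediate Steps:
g = 124 (g = 108 + 16 = 124)
1/(c + L(g, 29)) = 1/(3550 + 124) = 1/3674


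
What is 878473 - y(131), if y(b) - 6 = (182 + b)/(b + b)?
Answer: 230158041/262 ≈ 8.7847e+5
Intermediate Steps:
y(b) = 6 + (182 + b)/(2*b) (y(b) = 6 + (182 + b)/(b + b) = 6 + (182 + b)/((2*b)) = 6 + (182 + b)*(1/(2*b)) = 6 + (182 + b)/(2*b))
878473 - y(131) = 878473 - (13/2 + 91/131) = 878473 - 1*1885/262 = 878473 - 1885/262 = 230158041/262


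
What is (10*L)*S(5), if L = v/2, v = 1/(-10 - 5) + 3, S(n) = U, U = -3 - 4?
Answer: -308/3 ≈ -102.67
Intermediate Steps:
U = -7
S(n) = -7
v = 44/15 (v = 1/(-15) + 3 = -1/15 + 3 = 44/15 ≈ 2.9333)
L = 22/15 (L = (44/15)/2 = (44/15)*(1/2) = 22/15 ≈ 1.4667)
(10*L)*S(5) = (10*(22/15))*(-7) = (44/3)*(-7) = -308/3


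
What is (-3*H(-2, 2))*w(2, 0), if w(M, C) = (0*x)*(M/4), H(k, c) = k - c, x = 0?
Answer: 0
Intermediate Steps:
w(M, C) = 0 (w(M, C) = (0*0)*(M/4) = 0*(M*(¼)) = 0*(M/4) = 0)
(-3*H(-2, 2))*w(2, 0) = -3*(-2 - 1*2)*0 = -3*(-2 - 2)*0 = -3*(-4)*0 = 12*0 = 0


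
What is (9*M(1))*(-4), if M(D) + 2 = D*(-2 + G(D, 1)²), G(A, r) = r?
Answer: 108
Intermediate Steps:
M(D) = -2 - D (M(D) = -2 + D*(-2 + 1²) = -2 + D*(-2 + 1) = -2 + D*(-1) = -2 - D)
(9*M(1))*(-4) = (9*(-2 - 1*1))*(-4) = (9*(-2 - 1))*(-4) = (9*(-3))*(-4) = -27*(-4) = 108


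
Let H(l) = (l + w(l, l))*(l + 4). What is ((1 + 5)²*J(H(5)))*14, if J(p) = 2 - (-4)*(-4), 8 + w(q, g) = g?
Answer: -7056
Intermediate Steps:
w(q, g) = -8 + g
H(l) = (-8 + 2*l)*(4 + l) (H(l) = (l + (-8 + l))*(l + 4) = (-8 + 2*l)*(4 + l))
J(p) = -14 (J(p) = 2 - 1*16 = 2 - 16 = -14)
((1 + 5)²*J(H(5)))*14 = ((1 + 5)²*(-14))*14 = (6²*(-14))*14 = (36*(-14))*14 = -504*14 = -7056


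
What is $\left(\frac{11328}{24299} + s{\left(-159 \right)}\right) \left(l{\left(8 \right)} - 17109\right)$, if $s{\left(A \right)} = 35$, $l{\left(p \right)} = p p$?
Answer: $- \frac{14689261685}{24299} \approx -6.0452 \cdot 10^{5}$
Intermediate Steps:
$l{\left(p \right)} = p^{2}$
$\left(\frac{11328}{24299} + s{\left(-159 \right)}\right) \left(l{\left(8 \right)} - 17109\right) = \left(\frac{11328}{24299} + 35\right) \left(8^{2} - 17109\right) = \left(11328 \cdot \frac{1}{24299} + 35\right) \left(64 - 17109\right) = \left(\frac{11328}{24299} + 35\right) \left(-17045\right) = \frac{861793}{24299} \left(-17045\right) = - \frac{14689261685}{24299}$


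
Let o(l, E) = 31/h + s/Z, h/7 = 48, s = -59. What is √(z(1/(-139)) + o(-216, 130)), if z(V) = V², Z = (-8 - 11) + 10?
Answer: √906297203/11676 ≈ 2.5783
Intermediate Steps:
h = 336 (h = 7*48 = 336)
Z = -9 (Z = -19 + 10 = -9)
o(l, E) = 6701/1008 (o(l, E) = 31/336 - 59/(-9) = 31*(1/336) - 59*(-⅑) = 31/336 + 59/9 = 6701/1008)
√(z(1/(-139)) + o(-216, 130)) = √((1/(-139))² + 6701/1008) = √((-1/139)² + 6701/1008) = √(1/19321 + 6701/1008) = √(129471029/19475568) = √906297203/11676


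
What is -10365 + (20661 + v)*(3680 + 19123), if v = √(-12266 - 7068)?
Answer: 471122418 + 22803*I*√19334 ≈ 4.7112e+8 + 3.1707e+6*I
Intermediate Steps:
v = I*√19334 (v = √(-19334) = I*√19334 ≈ 139.05*I)
-10365 + (20661 + v)*(3680 + 19123) = -10365 + (20661 + I*√19334)*(3680 + 19123) = -10365 + (20661 + I*√19334)*22803 = -10365 + (471132783 + 22803*I*√19334) = 471122418 + 22803*I*√19334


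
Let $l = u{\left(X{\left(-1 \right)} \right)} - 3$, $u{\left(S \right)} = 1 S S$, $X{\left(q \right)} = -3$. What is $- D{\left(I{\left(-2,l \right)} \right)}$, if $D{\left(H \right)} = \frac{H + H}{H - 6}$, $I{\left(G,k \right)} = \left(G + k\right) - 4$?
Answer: $0$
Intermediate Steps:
$u{\left(S \right)} = S^{2}$ ($u{\left(S \right)} = S S = S^{2}$)
$l = 6$ ($l = \left(-3\right)^{2} - 3 = 9 - 3 = 6$)
$I{\left(G,k \right)} = -4 + G + k$
$D{\left(H \right)} = \frac{2 H}{-6 + H}$
$- D{\left(I{\left(-2,l \right)} \right)} = - \frac{2 \left(-4 - 2 + 6\right)}{-6 - 0} = - \frac{2 \cdot 0}{-6 + 0} = - \frac{2 \cdot 0}{-6} = - \frac{2 \cdot 0 \left(-1\right)}{6} = \left(-1\right) 0 = 0$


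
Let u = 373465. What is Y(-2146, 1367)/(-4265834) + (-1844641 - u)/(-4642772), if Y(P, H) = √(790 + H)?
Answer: 1109053/2321386 - √2157/4265834 ≈ 0.47774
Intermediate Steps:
Y(-2146, 1367)/(-4265834) + (-1844641 - u)/(-4642772) = √(790 + 1367)/(-4265834) + (-1844641 - 1*373465)/(-4642772) = √2157*(-1/4265834) + (-1844641 - 373465)*(-1/4642772) = -√2157/4265834 - 2218106*(-1/4642772) = -√2157/4265834 + 1109053/2321386 = 1109053/2321386 - √2157/4265834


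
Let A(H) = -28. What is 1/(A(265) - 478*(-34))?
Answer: 1/16224 ≈ 6.1637e-5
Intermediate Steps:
1/(A(265) - 478*(-34)) = 1/(-28 - 478*(-34)) = 1/(-28 + 16252) = 1/16224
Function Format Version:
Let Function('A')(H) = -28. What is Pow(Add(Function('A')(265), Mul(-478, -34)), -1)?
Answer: Rational(1, 16224) ≈ 6.1637e-5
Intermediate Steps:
Pow(Add(Function('A')(265), Mul(-478, -34)), -1) = Pow(Add(-28, Mul(-478, -34)), -1) = Pow(Add(-28, 16252), -1) = Pow(16224, -1) = Rational(1, 16224)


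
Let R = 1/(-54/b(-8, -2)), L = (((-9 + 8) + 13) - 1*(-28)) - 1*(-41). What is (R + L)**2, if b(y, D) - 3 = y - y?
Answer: 2122849/324 ≈ 6552.0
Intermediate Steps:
b(y, D) = 3 (b(y, D) = 3 + (y - y) = 3 + 0 = 3)
L = 81 (L = ((-1 + 13) + 28) + 41 = (12 + 28) + 41 = 40 + 41 = 81)
R = -1/18 (R = 1/(-54/3) = 1/(-54*1/3) = 1/(-18) = -1/18 ≈ -0.055556)
(R + L)**2 = (-1/18 + 81)**2 = (1457/18)**2 = 2122849/324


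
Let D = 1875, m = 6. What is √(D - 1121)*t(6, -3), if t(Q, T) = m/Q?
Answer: √754 ≈ 27.459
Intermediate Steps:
t(Q, T) = 6/Q
√(D - 1121)*t(6, -3) = √(1875 - 1121)*(6/6) = √754*(6*(⅙)) = √754*1 = √754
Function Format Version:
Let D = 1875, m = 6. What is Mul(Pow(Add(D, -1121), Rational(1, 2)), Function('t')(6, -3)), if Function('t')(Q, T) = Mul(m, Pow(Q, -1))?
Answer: Pow(754, Rational(1, 2)) ≈ 27.459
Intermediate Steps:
Function('t')(Q, T) = Mul(6, Pow(Q, -1))
Mul(Pow(Add(D, -1121), Rational(1, 2)), Function('t')(6, -3)) = Mul(Pow(Add(1875, -1121), Rational(1, 2)), Mul(6, Pow(6, -1))) = Mul(Pow(754, Rational(1, 2)), Mul(6, Rational(1, 6))) = Mul(Pow(754, Rational(1, 2)), 1) = Pow(754, Rational(1, 2))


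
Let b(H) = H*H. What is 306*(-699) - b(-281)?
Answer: -292855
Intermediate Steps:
b(H) = H**2
306*(-699) - b(-281) = 306*(-699) - 1*(-281)**2 = -213894 - 1*78961 = -213894 - 78961 = -292855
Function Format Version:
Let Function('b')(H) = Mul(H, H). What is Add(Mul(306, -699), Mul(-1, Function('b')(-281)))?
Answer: -292855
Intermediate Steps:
Function('b')(H) = Pow(H, 2)
Add(Mul(306, -699), Mul(-1, Function('b')(-281))) = Add(Mul(306, -699), Mul(-1, Pow(-281, 2))) = Add(-213894, Mul(-1, 78961)) = Add(-213894, -78961) = -292855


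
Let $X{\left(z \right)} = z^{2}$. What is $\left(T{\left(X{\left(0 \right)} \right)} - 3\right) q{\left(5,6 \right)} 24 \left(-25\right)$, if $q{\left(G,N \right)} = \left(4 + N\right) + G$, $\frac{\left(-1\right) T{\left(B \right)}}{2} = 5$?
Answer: $117000$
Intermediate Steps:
$T{\left(B \right)} = -10$ ($T{\left(B \right)} = \left(-2\right) 5 = -10$)
$q{\left(G,N \right)} = 4 + G + N$
$\left(T{\left(X{\left(0 \right)} \right)} - 3\right) q{\left(5,6 \right)} 24 \left(-25\right) = \left(-10 - 3\right) \left(4 + 5 + 6\right) 24 \left(-25\right) = \left(-13\right) 15 \cdot 24 \left(-25\right) = \left(-195\right) 24 \left(-25\right) = \left(-4680\right) \left(-25\right) = 117000$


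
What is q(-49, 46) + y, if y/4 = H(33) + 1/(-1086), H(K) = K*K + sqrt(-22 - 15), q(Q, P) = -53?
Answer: 2336527/543 + 4*I*sqrt(37) ≈ 4303.0 + 24.331*I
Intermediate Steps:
H(K) = K**2 + I*sqrt(37) (H(K) = K**2 + sqrt(-37) = K**2 + I*sqrt(37))
y = 2365306/543 + 4*I*sqrt(37) (y = 4*((33**2 + I*sqrt(37)) + 1/(-1086)) = 4*((1089 + I*sqrt(37)) - 1/1086) = 4*(1182653/1086 + I*sqrt(37)) = 2365306/543 + 4*I*sqrt(37) ≈ 4356.0 + 24.331*I)
q(-49, 46) + y = -53 + (2365306/543 + 4*I*sqrt(37)) = 2336527/543 + 4*I*sqrt(37)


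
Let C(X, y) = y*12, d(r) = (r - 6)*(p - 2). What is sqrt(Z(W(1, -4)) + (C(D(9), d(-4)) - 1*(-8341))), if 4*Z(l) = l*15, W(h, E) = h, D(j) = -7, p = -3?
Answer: sqrt(35779)/2 ≈ 94.577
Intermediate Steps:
d(r) = 30 - 5*r (d(r) = (r - 6)*(-3 - 2) = (-6 + r)*(-5) = 30 - 5*r)
C(X, y) = 12*y
Z(l) = 15*l/4 (Z(l) = (l*15)/4 = (15*l)/4 = 15*l/4)
sqrt(Z(W(1, -4)) + (C(D(9), d(-4)) - 1*(-8341))) = sqrt((15/4)*1 + (12*(30 - 5*(-4)) - 1*(-8341))) = sqrt(15/4 + (12*(30 + 20) + 8341)) = sqrt(15/4 + (12*50 + 8341)) = sqrt(15/4 + (600 + 8341)) = sqrt(15/4 + 8941) = sqrt(35779/4) = sqrt(35779)/2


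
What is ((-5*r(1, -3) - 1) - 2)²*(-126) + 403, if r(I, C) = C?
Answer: -17741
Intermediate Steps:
((-5*r(1, -3) - 1) - 2)²*(-126) + 403 = ((-5*(-3) - 1) - 2)²*(-126) + 403 = ((15 - 1) - 2)²*(-126) + 403 = (14 - 2)²*(-126) + 403 = 12²*(-126) + 403 = 144*(-126) + 403 = -18144 + 403 = -17741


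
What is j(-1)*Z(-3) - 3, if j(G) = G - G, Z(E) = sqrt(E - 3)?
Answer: -3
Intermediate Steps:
Z(E) = sqrt(-3 + E)
j(G) = 0
j(-1)*Z(-3) - 3 = 0*sqrt(-3 - 3) - 3 = 0*sqrt(-6) - 3 = 0*(I*sqrt(6)) - 3 = 0 - 3 = -3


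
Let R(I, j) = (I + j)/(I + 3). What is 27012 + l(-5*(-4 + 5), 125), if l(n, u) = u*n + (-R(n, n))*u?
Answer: 25762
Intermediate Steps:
R(I, j) = (I + j)/(3 + I)
l(n, u) = n*u - 2*n*u/(3 + n) (l(n, u) = u*n + (-(n + n)/(3 + n))*u = n*u + (-2*n/(3 + n))*u = n*u - 2*n*u/(3 + n))
27012 + l(-5*(-4 + 5), 125) = 27012 - 5*(-4 + 5)*125*(1 - 5*(-4 + 5))/(3 - 5*(-4 + 5)) = 27012 - 5*1*125*(1 - 5*1)/(3 - 5*1) = 27012 - 5*125*(1 - 5)/(3 - 5) = 27012 - 5*125*(-4)/(-2) = 27012 - 5*125*(-1/2)*(-4) = 27012 - 1250 = 25762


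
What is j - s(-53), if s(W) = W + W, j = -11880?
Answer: -11774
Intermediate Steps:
s(W) = 2*W
j - s(-53) = -11880 - 2*(-53) = -11880 - 1*(-106) = -11880 + 106 = -11774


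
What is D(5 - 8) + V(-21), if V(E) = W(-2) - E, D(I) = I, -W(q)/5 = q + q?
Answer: 38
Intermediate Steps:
W(q) = -10*q (W(q) = -5*(q + q) = -10*q)
V(E) = 20 - E (V(E) = -10*(-2) - E = 20 - E)
D(5 - 8) + V(-21) = (5 - 8) + (20 - 1*(-21)) = -3 + (20 + 21) = -3 + 41 = 38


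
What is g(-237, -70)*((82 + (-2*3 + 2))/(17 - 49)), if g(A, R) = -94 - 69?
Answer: 6357/16 ≈ 397.31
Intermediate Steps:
g(A, R) = -163
g(-237, -70)*((82 + (-2*3 + 2))/(17 - 49)) = -163*(82 + (-2*3 + 2))/(17 - 49) = -163*(82 + (-6 + 2))/(-32) = -163*(82 - 4)*(-1)/32 = -12714*(-1)/32 = -163*(-39/16) = 6357/16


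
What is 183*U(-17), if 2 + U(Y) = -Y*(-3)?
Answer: -9699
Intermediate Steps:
U(Y) = -2 + 3*Y (U(Y) = -2 - Y*(-3) = -2 + 3*Y)
183*U(-17) = 183*(-2 + 3*(-17)) = 183*(-2 - 51) = 183*(-53) = -9699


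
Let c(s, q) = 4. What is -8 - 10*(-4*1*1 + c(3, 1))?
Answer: -8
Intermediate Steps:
-8 - 10*(-4*1*1 + c(3, 1)) = -8 - 10*(-4*1*1 + 4) = -8 - 10*(-4*1 + 4) = -8 - 10*(-4 + 4) = -8 - 10*0 = -8 + 0 = -8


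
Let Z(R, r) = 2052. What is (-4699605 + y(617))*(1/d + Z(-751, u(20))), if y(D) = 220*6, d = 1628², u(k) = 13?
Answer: -25552036275933165/2650384 ≈ -9.6409e+9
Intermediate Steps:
d = 2650384
y(D) = 1320
(-4699605 + y(617))*(1/d + Z(-751, u(20))) = (-4699605 + 1320)*(1/2650384 + 2052) = -4698285*(1/2650384 + 2052) = -4698285*5438587969/2650384 = -25552036275933165/2650384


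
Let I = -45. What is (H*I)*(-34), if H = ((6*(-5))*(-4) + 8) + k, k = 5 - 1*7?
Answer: 192780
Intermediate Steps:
k = -2 (k = 5 - 7 = -2)
H = 126 (H = ((6*(-5))*(-4) + 8) - 2 = (-30*(-4) + 8) - 2 = (120 + 8) - 2 = 128 - 2 = 126)
(H*I)*(-34) = (126*(-45))*(-34) = -5670*(-34) = 192780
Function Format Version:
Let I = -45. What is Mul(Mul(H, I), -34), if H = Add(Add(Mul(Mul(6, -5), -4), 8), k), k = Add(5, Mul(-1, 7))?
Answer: 192780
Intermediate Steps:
k = -2 (k = Add(5, -7) = -2)
H = 126 (H = Add(Add(Mul(Mul(6, -5), -4), 8), -2) = Add(Add(Mul(-30, -4), 8), -2) = Add(Add(120, 8), -2) = Add(128, -2) = 126)
Mul(Mul(H, I), -34) = Mul(Mul(126, -45), -34) = Mul(-5670, -34) = 192780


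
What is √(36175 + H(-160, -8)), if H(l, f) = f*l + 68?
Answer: √37523 ≈ 193.71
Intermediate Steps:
H(l, f) = 68 + f*l
√(36175 + H(-160, -8)) = √(36175 + (68 - 8*(-160))) = √(36175 + (68 + 1280)) = √(36175 + 1348) = √37523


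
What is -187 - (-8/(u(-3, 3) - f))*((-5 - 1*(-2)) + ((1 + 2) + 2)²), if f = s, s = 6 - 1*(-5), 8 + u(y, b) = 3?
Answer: -198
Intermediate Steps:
u(y, b) = -5 (u(y, b) = -8 + 3 = -5)
s = 11 (s = 6 + 5 = 11)
f = 11
-187 - (-8/(u(-3, 3) - f))*((-5 - 1*(-2)) + ((1 + 2) + 2)²) = -187 - (-8/(-5 - 1*11))*((-5 - 1*(-2)) + ((1 + 2) + 2)²) = -187 - (-8/(-5 - 11))*((-5 + 2) + (3 + 2)²) = -187 - (-8/(-16))*(-3 + 5²) = -187 - (-8*(-1/16))*(-3 + 25) = -187 - 22/2 = -187 - 1*11 = -187 - 11 = -198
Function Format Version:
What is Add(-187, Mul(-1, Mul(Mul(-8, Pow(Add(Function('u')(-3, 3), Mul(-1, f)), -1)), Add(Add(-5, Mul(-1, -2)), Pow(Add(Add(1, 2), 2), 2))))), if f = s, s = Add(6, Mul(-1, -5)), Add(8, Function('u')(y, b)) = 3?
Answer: -198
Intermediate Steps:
Function('u')(y, b) = -5 (Function('u')(y, b) = Add(-8, 3) = -5)
s = 11 (s = Add(6, 5) = 11)
f = 11
Add(-187, Mul(-1, Mul(Mul(-8, Pow(Add(Function('u')(-3, 3), Mul(-1, f)), -1)), Add(Add(-5, Mul(-1, -2)), Pow(Add(Add(1, 2), 2), 2))))) = Add(-187, Mul(-1, Mul(Mul(-8, Pow(Add(-5, Mul(-1, 11)), -1)), Add(Add(-5, Mul(-1, -2)), Pow(Add(Add(1, 2), 2), 2))))) = Add(-187, Mul(-1, Mul(Mul(-8, Pow(Add(-5, -11), -1)), Add(Add(-5, 2), Pow(Add(3, 2), 2))))) = Add(-187, Mul(-1, Mul(Mul(-8, Pow(-16, -1)), Add(-3, Pow(5, 2))))) = Add(-187, Mul(-1, Mul(Mul(-8, Rational(-1, 16)), Add(-3, 25)))) = Add(-187, Mul(-1, Mul(Rational(1, 2), 22))) = Add(-187, Mul(-1, 11)) = Add(-187, -11) = -198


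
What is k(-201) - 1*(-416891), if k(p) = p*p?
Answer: 457292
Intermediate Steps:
k(p) = p²
k(-201) - 1*(-416891) = (-201)² - 1*(-416891) = 40401 + 416891 = 457292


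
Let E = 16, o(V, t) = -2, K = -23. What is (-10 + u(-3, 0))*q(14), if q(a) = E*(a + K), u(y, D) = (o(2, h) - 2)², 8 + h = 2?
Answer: -864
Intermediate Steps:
h = -6 (h = -8 + 2 = -6)
u(y, D) = 16 (u(y, D) = (-2 - 2)² = (-4)² = 16)
q(a) = -368 + 16*a (q(a) = 16*(a - 23) = 16*(-23 + a) = -368 + 16*a)
(-10 + u(-3, 0))*q(14) = (-10 + 16)*(-368 + 16*14) = 6*(-368 + 224) = 6*(-144) = -864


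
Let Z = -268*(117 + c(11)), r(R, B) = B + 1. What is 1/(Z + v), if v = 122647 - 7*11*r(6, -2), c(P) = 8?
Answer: 1/89224 ≈ 1.1208e-5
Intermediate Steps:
r(R, B) = 1 + B
Z = -33500 (Z = -268*(117 + 8) = -268*125 = -33500)
v = 122724 (v = 122647 - 7*11*(1 - 2) = 122647 - 77*(-1) = 122647 - 1*(-77) = 122647 + 77 = 122724)
1/(Z + v) = 1/(-33500 + 122724) = 1/89224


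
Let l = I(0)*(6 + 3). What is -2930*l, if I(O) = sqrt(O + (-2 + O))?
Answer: -26370*I*sqrt(2) ≈ -37293.0*I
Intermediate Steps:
I(O) = sqrt(-2 + 2*O)
l = 9*I*sqrt(2) (l = sqrt(-2 + 2*0)*(6 + 3) = sqrt(-2 + 0)*9 = sqrt(-2)*9 = (I*sqrt(2))*9 = 9*I*sqrt(2) ≈ 12.728*I)
-2930*l = -26370*I*sqrt(2)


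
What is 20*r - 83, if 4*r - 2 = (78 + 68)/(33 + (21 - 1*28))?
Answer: -584/13 ≈ -44.923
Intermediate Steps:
r = 99/52 (r = 1/2 + ((78 + 68)/(33 + (21 - 1*28)))/4 = 1/2 + (146/(33 + (21 - 28)))/4 = 1/2 + (146/(33 - 7))/4 = 1/2 + (146/26)/4 = 1/2 + (146*(1/26))/4 = 1/2 + (1/4)*(73/13) = 1/2 + 73/52 = 99/52 ≈ 1.9038)
20*r - 83 = 20*(99/52) - 83 = 495/13 - 83 = -584/13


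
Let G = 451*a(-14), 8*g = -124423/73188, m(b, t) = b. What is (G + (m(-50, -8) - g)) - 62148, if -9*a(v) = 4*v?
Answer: -11591333011/195168 ≈ -59392.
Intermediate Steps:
a(v) = -4*v/9
g = -124423/585504 (g = (-124423/73188)/8 = (-124423*1/73188)/8 = (⅛)*(-124423/73188) = -124423/585504 ≈ -0.21251)
G = 25256/9 (G = 451*(-4/9*(-14)) = 451*(56/9) = 25256/9 ≈ 2806.2)
(G + (m(-50, -8) - g)) - 62148 = (25256/9 + (-50 - 1*(-124423/585504))) - 62148 = (25256/9 + (-50 + 124423/585504)) - 62148 = (25256/9 - 29150777/585504) - 62148 = 537967853/195168 - 62148 = -11591333011/195168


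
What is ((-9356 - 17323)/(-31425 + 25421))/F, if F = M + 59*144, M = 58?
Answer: 26679/51358216 ≈ 0.00051947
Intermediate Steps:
F = 8554 (F = 58 + 59*144 = 58 + 8496 = 8554)
((-9356 - 17323)/(-31425 + 25421))/F = ((-9356 - 17323)/(-31425 + 25421))/8554 = -26679/(-6004)*(1/8554) = -26679*(-1/6004)*(1/8554) = (26679/6004)*(1/8554) = 26679/51358216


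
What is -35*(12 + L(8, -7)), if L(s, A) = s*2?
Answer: -980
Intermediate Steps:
L(s, A) = 2*s
-35*(12 + L(8, -7)) = -35*(12 + 2*8) = -35*(12 + 16) = -35*28 = -980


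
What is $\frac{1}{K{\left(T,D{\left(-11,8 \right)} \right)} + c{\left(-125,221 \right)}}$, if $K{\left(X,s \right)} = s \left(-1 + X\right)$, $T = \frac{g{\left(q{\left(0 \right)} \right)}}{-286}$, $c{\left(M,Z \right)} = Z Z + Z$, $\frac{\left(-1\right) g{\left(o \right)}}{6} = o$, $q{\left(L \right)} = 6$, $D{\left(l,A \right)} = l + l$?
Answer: $\frac{13}{638056} \approx 2.0374 \cdot 10^{-5}$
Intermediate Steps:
$D{\left(l,A \right)} = 2 l$
$g{\left(o \right)} = - 6 o$
$c{\left(M,Z \right)} = Z + Z^{2}$ ($c{\left(M,Z \right)} = Z^{2} + Z = Z + Z^{2}$)
$T = \frac{18}{143}$ ($T = \frac{\left(-6\right) 6}{-286} = \left(-36\right) \left(- \frac{1}{286}\right) = \frac{18}{143} \approx 0.12587$)
$\frac{1}{K{\left(T,D{\left(-11,8 \right)} \right)} + c{\left(-125,221 \right)}} = \frac{1}{2 \left(-11\right) \left(-1 + \frac{18}{143}\right) + 221 \left(1 + 221\right)} = \frac{1}{\left(-22\right) \left(- \frac{125}{143}\right) + 221 \cdot 222} = \frac{1}{\frac{250}{13} + 49062} = \frac{1}{\frac{638056}{13}} = \frac{13}{638056}$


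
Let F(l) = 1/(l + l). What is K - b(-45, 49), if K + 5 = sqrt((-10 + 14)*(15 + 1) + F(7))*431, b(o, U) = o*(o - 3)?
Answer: -2165 + 431*sqrt(12558)/14 ≈ 1284.9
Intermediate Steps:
F(l) = 1/(2*l)
b(o, U) = o*(-3 + o)
K = -5 + 431*sqrt(12558)/14 (K = -5 + sqrt((-10 + 14)*(15 + 1) + (1/2)/7)*431 = -5 + sqrt(4*16 + (1/2)*(1/7))*431 = -5 + sqrt(64 + 1/14)*431 = -5 + sqrt(897/14)*431 = -5 + (sqrt(12558)/14)*431 = -5 + 431*sqrt(12558)/14 ≈ 3444.9)
K - b(-45, 49) = (-5 + 431*sqrt(12558)/14) - (-45)*(-3 - 45) = (-5 + 431*sqrt(12558)/14) - (-45)*(-48) = (-5 + 431*sqrt(12558)/14) - 1*2160 = (-5 + 431*sqrt(12558)/14) - 2160 = -2165 + 431*sqrt(12558)/14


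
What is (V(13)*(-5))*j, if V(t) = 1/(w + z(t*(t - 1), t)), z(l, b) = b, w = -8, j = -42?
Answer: 42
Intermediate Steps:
V(t) = 1/(-8 + t)
(V(13)*(-5))*j = (-5/(-8 + 13))*(-42) = (-5/5)*(-42) = ((⅕)*(-5))*(-42) = -1*(-42) = 42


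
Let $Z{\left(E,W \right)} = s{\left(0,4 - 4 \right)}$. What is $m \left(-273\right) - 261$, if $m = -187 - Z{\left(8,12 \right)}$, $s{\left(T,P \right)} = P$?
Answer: $50790$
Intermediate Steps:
$Z{\left(E,W \right)} = 0$ ($Z{\left(E,W \right)} = 4 - 4 = 0$)
$m = -187$ ($m = -187 - 0 = -187 + 0 = -187$)
$m \left(-273\right) - 261 = \left(-187\right) \left(-273\right) - 261 = 51051 - 261 = 50790$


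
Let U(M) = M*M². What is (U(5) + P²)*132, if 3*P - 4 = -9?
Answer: 50600/3 ≈ 16867.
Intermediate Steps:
U(M) = M³
P = -5/3 (P = 4/3 + (⅓)*(-9) = 4/3 - 3 = -5/3 ≈ -1.6667)
(U(5) + P²)*132 = (5³ + (-5/3)²)*132 = (125 + 25/9)*132 = (1150/9)*132 = 50600/3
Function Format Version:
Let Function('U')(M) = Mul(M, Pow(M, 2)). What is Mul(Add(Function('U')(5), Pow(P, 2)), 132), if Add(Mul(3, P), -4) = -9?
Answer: Rational(50600, 3) ≈ 16867.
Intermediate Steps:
Function('U')(M) = Pow(M, 3)
P = Rational(-5, 3) (P = Add(Rational(4, 3), Mul(Rational(1, 3), -9)) = Add(Rational(4, 3), -3) = Rational(-5, 3) ≈ -1.6667)
Mul(Add(Function('U')(5), Pow(P, 2)), 132) = Mul(Add(Pow(5, 3), Pow(Rational(-5, 3), 2)), 132) = Mul(Add(125, Rational(25, 9)), 132) = Mul(Rational(1150, 9), 132) = Rational(50600, 3)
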